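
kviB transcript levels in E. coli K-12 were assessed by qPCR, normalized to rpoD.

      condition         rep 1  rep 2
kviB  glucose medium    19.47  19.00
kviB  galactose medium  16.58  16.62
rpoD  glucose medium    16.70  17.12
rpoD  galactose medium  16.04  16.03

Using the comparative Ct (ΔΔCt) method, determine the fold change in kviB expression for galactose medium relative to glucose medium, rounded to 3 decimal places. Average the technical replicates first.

3.387

Mean Ct: kviB glucose medium 19.235; kviB galactose medium 16.600; rpoD glucose medium 16.910; rpoD galactose medium 16.035
ΔCt(glucose medium) = 19.235 − 16.910 = 2.325
ΔCt(galactose medium) = 16.600 − 16.035 = 0.565
ΔΔCt = 0.565 − 2.325 = -1.760
Fold change = 2^(−(-1.760)) = 2^1.760 = 3.3870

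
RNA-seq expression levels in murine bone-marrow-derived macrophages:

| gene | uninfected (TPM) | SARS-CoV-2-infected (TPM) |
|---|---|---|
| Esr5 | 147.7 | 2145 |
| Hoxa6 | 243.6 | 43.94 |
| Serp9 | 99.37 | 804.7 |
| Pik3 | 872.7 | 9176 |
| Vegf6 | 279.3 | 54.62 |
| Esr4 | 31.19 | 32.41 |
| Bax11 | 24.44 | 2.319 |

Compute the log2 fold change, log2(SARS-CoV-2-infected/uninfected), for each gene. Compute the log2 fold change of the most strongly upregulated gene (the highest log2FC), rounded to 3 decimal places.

log2(2145/147.7) = 3.860  (Esr5)
log2(43.94/243.6) = -2.471  (Hoxa6)
log2(804.7/99.37) = 3.018  (Serp9)
log2(9176/872.7) = 3.394  (Pik3)
log2(54.62/279.3) = -2.354  (Vegf6)
log2(32.41/31.19) = 0.055  (Esr4)
log2(2.319/24.44) = -3.398  (Bax11)
Esr5 is most strongly upregulated.

3.860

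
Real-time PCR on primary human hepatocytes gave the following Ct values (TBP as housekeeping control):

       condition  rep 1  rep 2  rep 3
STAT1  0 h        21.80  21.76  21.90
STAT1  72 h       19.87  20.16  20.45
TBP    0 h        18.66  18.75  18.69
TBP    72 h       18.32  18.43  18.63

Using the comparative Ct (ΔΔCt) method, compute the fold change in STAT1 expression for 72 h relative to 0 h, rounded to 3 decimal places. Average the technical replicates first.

Mean Ct: STAT1 0 h 21.820; STAT1 72 h 20.160; TBP 0 h 18.700; TBP 72 h 18.460
ΔCt(0 h) = 21.820 − 18.700 = 3.120
ΔCt(72 h) = 20.160 − 18.460 = 1.700
ΔΔCt = 1.700 − 3.120 = -1.420
Fold change = 2^(−(-1.420)) = 2^1.420 = 2.6759

2.676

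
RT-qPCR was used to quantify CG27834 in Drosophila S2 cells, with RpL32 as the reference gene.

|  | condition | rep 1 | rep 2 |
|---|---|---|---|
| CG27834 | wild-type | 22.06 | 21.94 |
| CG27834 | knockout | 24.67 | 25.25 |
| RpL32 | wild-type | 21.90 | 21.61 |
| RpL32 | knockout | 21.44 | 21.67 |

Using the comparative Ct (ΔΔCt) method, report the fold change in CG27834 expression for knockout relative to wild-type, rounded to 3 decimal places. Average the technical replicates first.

0.112

Mean Ct: CG27834 wild-type 22.000; CG27834 knockout 24.960; RpL32 wild-type 21.755; RpL32 knockout 21.555
ΔCt(wild-type) = 22.000 − 21.755 = 0.245
ΔCt(knockout) = 24.960 − 21.555 = 3.405
ΔΔCt = 3.405 − 0.245 = 3.160
Fold change = 2^(−3.160) = 0.1119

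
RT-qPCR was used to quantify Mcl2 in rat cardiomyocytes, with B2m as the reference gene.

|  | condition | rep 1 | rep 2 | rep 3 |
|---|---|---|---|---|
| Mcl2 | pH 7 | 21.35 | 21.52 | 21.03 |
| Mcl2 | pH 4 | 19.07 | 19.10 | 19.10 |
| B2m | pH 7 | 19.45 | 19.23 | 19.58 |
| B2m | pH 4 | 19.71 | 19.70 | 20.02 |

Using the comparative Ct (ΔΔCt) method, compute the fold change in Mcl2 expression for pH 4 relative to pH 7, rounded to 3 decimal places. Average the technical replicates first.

6.063

Mean Ct: Mcl2 pH 7 21.300; Mcl2 pH 4 19.090; B2m pH 7 19.420; B2m pH 4 19.810
ΔCt(pH 7) = 21.300 − 19.420 = 1.880
ΔCt(pH 4) = 19.090 − 19.810 = -0.720
ΔΔCt = -0.720 − 1.880 = -2.600
Fold change = 2^(−(-2.600)) = 2^2.600 = 6.0629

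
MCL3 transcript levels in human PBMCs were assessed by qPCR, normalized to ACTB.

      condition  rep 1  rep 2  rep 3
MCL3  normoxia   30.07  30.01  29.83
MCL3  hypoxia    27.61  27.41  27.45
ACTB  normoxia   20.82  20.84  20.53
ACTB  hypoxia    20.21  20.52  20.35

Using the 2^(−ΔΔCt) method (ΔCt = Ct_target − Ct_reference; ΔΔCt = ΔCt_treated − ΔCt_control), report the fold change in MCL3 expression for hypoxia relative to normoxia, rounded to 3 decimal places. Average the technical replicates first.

Mean Ct: MCL3 normoxia 29.970; MCL3 hypoxia 27.490; ACTB normoxia 20.730; ACTB hypoxia 20.360
ΔCt(normoxia) = 29.970 − 20.730 = 9.240
ΔCt(hypoxia) = 27.490 − 20.360 = 7.130
ΔΔCt = 7.130 − 9.240 = -2.110
Fold change = 2^(−(-2.110)) = 2^2.110 = 4.3169

4.317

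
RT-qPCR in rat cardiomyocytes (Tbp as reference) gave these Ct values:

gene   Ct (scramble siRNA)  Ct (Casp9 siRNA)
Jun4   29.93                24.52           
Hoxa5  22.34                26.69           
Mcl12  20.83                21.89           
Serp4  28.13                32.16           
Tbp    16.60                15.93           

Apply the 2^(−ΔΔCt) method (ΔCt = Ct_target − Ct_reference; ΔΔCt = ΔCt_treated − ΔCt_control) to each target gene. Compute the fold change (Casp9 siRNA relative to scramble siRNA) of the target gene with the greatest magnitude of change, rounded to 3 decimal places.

Jun4: ΔΔCt = (24.52−15.93) − (29.93−16.60) = 8.59 − 13.33 = -4.74; fold change = 2^4.74 = 26.723
Hoxa5: ΔΔCt = (26.69−15.93) − (22.34−16.60) = 10.76 − 5.74 = 5.02; fold change = 2^-5.02 = 0.031
Mcl12: ΔΔCt = (21.89−15.93) − (20.83−16.60) = 5.96 − 4.23 = 1.73; fold change = 2^-1.73 = 0.301
Serp4: ΔΔCt = (32.16−15.93) − (28.13−16.60) = 16.23 − 11.53 = 4.70; fold change = 2^-4.70 = 0.038
Hoxa5 has the largest |ΔΔCt| = 5.02.

0.031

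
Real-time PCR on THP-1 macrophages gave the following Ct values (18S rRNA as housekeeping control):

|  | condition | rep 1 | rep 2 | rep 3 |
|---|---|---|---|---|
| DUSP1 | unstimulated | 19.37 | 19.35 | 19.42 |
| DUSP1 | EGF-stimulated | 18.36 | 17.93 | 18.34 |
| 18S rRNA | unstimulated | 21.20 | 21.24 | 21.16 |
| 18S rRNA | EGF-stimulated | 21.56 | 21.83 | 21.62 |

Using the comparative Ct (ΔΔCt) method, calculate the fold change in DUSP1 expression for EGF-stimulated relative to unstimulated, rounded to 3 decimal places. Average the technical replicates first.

3.117

Mean Ct: DUSP1 unstimulated 19.380; DUSP1 EGF-stimulated 18.210; 18S rRNA unstimulated 21.200; 18S rRNA EGF-stimulated 21.670
ΔCt(unstimulated) = 19.380 − 21.200 = -1.820
ΔCt(EGF-stimulated) = 18.210 − 21.670 = -3.460
ΔΔCt = -3.460 − (-1.820) = -1.640
Fold change = 2^(−(-1.640)) = 2^1.640 = 3.1167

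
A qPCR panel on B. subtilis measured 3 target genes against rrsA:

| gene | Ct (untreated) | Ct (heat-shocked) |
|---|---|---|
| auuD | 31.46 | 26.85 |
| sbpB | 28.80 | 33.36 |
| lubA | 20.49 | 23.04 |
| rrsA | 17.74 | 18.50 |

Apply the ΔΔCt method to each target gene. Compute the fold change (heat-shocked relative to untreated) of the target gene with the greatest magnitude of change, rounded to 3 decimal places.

41.355

auuD: ΔΔCt = (26.85−18.50) − (31.46−17.74) = 8.35 − 13.72 = -5.37; fold change = 2^5.37 = 41.355
sbpB: ΔΔCt = (33.36−18.50) − (28.80−17.74) = 14.86 − 11.06 = 3.80; fold change = 2^-3.80 = 0.072
lubA: ΔΔCt = (23.04−18.50) − (20.49−17.74) = 4.54 − 2.75 = 1.79; fold change = 2^-1.79 = 0.289
auuD has the largest |ΔΔCt| = 5.37.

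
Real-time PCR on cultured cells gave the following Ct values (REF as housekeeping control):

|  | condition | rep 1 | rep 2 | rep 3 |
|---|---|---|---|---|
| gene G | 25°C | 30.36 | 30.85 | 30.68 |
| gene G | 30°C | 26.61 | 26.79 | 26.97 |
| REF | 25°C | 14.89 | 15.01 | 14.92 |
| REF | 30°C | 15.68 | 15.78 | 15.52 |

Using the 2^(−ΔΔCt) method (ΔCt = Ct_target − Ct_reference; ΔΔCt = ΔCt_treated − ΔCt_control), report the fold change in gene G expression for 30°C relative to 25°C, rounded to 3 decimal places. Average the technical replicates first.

Mean Ct: gene G 25°C 30.630; gene G 30°C 26.790; REF 25°C 14.940; REF 30°C 15.660
ΔCt(25°C) = 30.630 − 14.940 = 15.690
ΔCt(30°C) = 26.790 − 15.660 = 11.130
ΔΔCt = 11.130 − 15.690 = -4.560
Fold change = 2^(−(-4.560)) = 2^4.560 = 23.5883

23.588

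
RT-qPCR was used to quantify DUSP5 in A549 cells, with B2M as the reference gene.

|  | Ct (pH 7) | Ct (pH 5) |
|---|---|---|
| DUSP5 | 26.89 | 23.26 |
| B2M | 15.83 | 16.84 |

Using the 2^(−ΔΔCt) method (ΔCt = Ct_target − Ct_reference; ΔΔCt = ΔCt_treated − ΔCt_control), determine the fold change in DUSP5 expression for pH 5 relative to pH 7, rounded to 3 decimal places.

24.933

ΔCt(pH 7) = 26.890 − 15.830 = 11.060
ΔCt(pH 5) = 23.260 − 16.840 = 6.420
ΔΔCt = 6.420 − 11.060 = -4.640
Fold change = 2^(−(-4.640)) = 2^4.640 = 24.9333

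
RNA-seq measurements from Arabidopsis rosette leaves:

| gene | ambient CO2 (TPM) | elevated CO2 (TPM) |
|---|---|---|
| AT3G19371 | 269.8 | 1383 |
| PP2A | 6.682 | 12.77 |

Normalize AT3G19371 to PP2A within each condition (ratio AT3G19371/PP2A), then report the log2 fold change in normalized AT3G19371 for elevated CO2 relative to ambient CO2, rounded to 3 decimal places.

AT3G19371/PP2A (ambient CO2) = 269.8 / 6.682 = 40.377
AT3G19371/PP2A (elevated CO2) = 1383 / 12.77 = 108.3
Fold change = 108.3 / 40.377 = 2.6822
log2(2.6822) = 1.4234

1.423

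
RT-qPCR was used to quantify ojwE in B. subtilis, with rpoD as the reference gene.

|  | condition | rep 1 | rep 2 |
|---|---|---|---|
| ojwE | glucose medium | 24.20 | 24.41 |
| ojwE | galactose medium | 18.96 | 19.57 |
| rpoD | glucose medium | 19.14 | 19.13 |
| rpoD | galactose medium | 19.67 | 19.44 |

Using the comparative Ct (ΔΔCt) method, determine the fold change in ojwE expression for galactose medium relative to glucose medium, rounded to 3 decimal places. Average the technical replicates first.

44.017

Mean Ct: ojwE glucose medium 24.305; ojwE galactose medium 19.265; rpoD glucose medium 19.135; rpoD galactose medium 19.555
ΔCt(glucose medium) = 24.305 − 19.135 = 5.170
ΔCt(galactose medium) = 19.265 − 19.555 = -0.290
ΔΔCt = -0.290 − 5.170 = -5.460
Fold change = 2^(−(-5.460)) = 2^5.460 = 44.0173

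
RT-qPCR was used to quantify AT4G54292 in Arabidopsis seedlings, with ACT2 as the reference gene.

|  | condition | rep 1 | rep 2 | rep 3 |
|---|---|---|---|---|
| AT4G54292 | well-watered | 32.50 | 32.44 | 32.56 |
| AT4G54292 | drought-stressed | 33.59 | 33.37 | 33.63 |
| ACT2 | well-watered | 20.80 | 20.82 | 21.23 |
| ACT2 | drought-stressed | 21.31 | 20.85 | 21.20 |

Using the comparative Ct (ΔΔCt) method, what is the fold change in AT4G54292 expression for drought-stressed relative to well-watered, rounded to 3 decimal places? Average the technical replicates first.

Mean Ct: AT4G54292 well-watered 32.500; AT4G54292 drought-stressed 33.530; ACT2 well-watered 20.950; ACT2 drought-stressed 21.120
ΔCt(well-watered) = 32.500 − 20.950 = 11.550
ΔCt(drought-stressed) = 33.530 − 21.120 = 12.410
ΔΔCt = 12.410 − 11.550 = 0.860
Fold change = 2^(−0.860) = 0.5510

0.551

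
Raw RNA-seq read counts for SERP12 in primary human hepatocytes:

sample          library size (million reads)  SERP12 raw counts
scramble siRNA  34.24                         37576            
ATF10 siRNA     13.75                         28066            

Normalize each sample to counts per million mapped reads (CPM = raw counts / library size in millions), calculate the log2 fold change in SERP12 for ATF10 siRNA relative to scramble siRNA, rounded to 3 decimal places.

CPM(scramble siRNA) = 37576 / 34.24 = 1097.4299
CPM(ATF10 siRNA) = 28066 / 13.75 = 2041.1636
Fold change = 2041.1636 / 1097.4299 = 1.85995
log2(1.85995) = 0.8953

0.895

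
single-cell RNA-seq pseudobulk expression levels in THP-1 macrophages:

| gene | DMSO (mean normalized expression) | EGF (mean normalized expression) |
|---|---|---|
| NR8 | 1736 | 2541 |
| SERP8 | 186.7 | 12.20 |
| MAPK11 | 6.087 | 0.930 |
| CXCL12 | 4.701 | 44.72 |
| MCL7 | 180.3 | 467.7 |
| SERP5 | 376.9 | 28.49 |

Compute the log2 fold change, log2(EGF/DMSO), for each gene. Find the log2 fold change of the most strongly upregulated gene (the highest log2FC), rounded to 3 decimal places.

log2(2541/1736) = 0.550  (NR8)
log2(12.20/186.7) = -3.936  (SERP8)
log2(0.930/6.087) = -2.710  (MAPK11)
log2(44.72/4.701) = 3.250  (CXCL12)
log2(467.7/180.3) = 1.375  (MCL7)
log2(28.49/376.9) = -3.726  (SERP5)
CXCL12 is most strongly upregulated.

3.250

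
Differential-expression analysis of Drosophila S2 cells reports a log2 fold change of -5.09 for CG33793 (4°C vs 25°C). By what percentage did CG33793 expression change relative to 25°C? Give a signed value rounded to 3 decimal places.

Fold change = 2^(-5.09) = 0.0294
Percent change = (FC − 1) × 100% = (0.0294 − 1) × 100 = -97.064%

-97.064%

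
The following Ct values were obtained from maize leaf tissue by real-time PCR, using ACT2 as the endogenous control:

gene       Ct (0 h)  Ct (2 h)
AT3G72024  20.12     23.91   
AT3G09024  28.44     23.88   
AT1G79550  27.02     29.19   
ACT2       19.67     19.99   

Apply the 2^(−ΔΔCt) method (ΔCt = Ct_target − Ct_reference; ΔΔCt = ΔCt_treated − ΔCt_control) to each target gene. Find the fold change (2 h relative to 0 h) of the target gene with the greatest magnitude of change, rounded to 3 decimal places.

AT3G72024: ΔΔCt = (23.91−19.99) − (20.12−19.67) = 3.92 − 0.45 = 3.47; fold change = 2^-3.47 = 0.090
AT3G09024: ΔΔCt = (23.88−19.99) − (28.44−19.67) = 3.89 − 8.77 = -4.88; fold change = 2^4.88 = 29.446
AT1G79550: ΔΔCt = (29.19−19.99) − (27.02−19.67) = 9.20 − 7.35 = 1.85; fold change = 2^-1.85 = 0.277
AT3G09024 has the largest |ΔΔCt| = 4.88.

29.446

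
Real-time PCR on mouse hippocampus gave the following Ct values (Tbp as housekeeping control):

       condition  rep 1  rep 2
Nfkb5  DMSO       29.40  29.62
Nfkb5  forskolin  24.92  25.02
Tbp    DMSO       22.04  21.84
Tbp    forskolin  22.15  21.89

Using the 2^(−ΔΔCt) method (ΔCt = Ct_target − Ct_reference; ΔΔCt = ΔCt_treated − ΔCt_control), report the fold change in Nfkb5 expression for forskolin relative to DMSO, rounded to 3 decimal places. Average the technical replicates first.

Mean Ct: Nfkb5 DMSO 29.510; Nfkb5 forskolin 24.970; Tbp DMSO 21.940; Tbp forskolin 22.020
ΔCt(DMSO) = 29.510 − 21.940 = 7.570
ΔCt(forskolin) = 24.970 − 22.020 = 2.950
ΔΔCt = 2.950 − 7.570 = -4.620
Fold change = 2^(−(-4.620)) = 2^4.620 = 24.5900

24.590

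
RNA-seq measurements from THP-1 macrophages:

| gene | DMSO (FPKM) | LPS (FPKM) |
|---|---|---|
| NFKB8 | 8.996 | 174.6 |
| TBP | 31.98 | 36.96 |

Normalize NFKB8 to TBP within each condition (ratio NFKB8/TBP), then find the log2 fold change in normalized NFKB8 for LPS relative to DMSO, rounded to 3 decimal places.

NFKB8/TBP (DMSO) = 8.996 / 31.98 = 0.2813
NFKB8/TBP (LPS) = 174.6 / 36.96 = 4.724
Fold change = 4.724 / 0.2813 = 16.7935
log2(16.7935) = 4.0698

4.070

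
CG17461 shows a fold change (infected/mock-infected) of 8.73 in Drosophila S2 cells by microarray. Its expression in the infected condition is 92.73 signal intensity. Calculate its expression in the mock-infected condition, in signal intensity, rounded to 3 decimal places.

mock-infected expression = 92.73 / 8.73 = 10.622

10.622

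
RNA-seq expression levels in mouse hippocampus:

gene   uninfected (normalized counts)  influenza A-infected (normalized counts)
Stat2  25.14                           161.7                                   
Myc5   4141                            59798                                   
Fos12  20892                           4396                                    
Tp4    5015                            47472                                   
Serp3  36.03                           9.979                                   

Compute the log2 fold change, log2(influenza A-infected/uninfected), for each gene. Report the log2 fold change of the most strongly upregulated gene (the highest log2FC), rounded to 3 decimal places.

log2(161.7/25.14) = 2.685  (Stat2)
log2(59798/4141) = 3.852  (Myc5)
log2(4396/20892) = -2.249  (Fos12)
log2(47472/5015) = 3.243  (Tp4)
log2(9.979/36.03) = -1.852  (Serp3)
Myc5 is most strongly upregulated.

3.852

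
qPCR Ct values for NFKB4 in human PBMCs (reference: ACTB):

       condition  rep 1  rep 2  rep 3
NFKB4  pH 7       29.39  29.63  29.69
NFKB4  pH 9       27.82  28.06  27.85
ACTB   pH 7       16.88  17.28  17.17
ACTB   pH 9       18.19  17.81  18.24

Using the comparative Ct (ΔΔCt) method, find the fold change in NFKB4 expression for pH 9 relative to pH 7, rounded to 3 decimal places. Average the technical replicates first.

6.190

Mean Ct: NFKB4 pH 7 29.570; NFKB4 pH 9 27.910; ACTB pH 7 17.110; ACTB pH 9 18.080
ΔCt(pH 7) = 29.570 − 17.110 = 12.460
ΔCt(pH 9) = 27.910 − 18.080 = 9.830
ΔΔCt = 9.830 − 12.460 = -2.630
Fold change = 2^(−(-2.630)) = 2^2.630 = 6.1903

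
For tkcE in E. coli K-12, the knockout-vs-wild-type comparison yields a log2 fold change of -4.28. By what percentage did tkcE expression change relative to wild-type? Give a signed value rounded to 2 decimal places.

-94.85%

Fold change = 2^(-4.28) = 0.0515
Percent change = (FC − 1) × 100% = (0.0515 − 1) × 100 = -94.85%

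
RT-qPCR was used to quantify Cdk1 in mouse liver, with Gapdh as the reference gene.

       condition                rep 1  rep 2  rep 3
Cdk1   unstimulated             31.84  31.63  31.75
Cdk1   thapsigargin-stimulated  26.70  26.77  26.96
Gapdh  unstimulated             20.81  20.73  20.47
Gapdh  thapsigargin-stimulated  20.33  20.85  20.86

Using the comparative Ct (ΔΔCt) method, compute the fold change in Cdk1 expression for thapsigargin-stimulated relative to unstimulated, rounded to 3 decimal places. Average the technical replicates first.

Mean Ct: Cdk1 unstimulated 31.740; Cdk1 thapsigargin-stimulated 26.810; Gapdh unstimulated 20.670; Gapdh thapsigargin-stimulated 20.680
ΔCt(unstimulated) = 31.740 − 20.670 = 11.070
ΔCt(thapsigargin-stimulated) = 26.810 − 20.680 = 6.130
ΔΔCt = 6.130 − 11.070 = -4.940
Fold change = 2^(−(-4.940)) = 2^4.940 = 30.6965

30.696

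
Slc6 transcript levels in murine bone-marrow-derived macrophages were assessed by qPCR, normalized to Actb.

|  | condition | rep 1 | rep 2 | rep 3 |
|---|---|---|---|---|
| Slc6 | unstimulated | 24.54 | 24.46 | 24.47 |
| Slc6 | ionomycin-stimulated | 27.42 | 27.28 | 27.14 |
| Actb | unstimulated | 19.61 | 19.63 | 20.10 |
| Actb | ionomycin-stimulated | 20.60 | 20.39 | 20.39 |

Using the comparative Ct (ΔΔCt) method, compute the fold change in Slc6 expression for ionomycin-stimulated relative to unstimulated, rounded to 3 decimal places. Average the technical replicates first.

Mean Ct: Slc6 unstimulated 24.490; Slc6 ionomycin-stimulated 27.280; Actb unstimulated 19.780; Actb ionomycin-stimulated 20.460
ΔCt(unstimulated) = 24.490 − 19.780 = 4.710
ΔCt(ionomycin-stimulated) = 27.280 − 20.460 = 6.820
ΔΔCt = 6.820 − 4.710 = 2.110
Fold change = 2^(−2.110) = 0.2316

0.232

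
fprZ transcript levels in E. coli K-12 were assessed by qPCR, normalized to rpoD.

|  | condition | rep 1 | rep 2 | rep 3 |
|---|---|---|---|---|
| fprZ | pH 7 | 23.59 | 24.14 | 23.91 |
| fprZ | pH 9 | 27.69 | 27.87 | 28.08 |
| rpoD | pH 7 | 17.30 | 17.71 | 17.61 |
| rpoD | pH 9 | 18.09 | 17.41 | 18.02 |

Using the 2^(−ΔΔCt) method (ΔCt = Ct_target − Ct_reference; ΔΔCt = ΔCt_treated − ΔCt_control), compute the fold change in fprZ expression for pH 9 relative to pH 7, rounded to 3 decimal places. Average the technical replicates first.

Mean Ct: fprZ pH 7 23.880; fprZ pH 9 27.880; rpoD pH 7 17.540; rpoD pH 9 17.840
ΔCt(pH 7) = 23.880 − 17.540 = 6.340
ΔCt(pH 9) = 27.880 − 17.840 = 10.040
ΔΔCt = 10.040 − 6.340 = 3.700
Fold change = 2^(−3.700) = 0.0769

0.077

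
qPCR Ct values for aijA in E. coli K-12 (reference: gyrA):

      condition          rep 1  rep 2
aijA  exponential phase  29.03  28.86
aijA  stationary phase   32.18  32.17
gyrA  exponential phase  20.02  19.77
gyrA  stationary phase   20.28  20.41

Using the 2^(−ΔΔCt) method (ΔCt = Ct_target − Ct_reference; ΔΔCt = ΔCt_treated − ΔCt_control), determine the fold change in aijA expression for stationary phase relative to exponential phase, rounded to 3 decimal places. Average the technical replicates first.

0.146

Mean Ct: aijA exponential phase 28.945; aijA stationary phase 32.175; gyrA exponential phase 19.895; gyrA stationary phase 20.345
ΔCt(exponential phase) = 28.945 − 19.895 = 9.050
ΔCt(stationary phase) = 32.175 − 20.345 = 11.830
ΔΔCt = 11.830 − 9.050 = 2.780
Fold change = 2^(−2.780) = 0.1456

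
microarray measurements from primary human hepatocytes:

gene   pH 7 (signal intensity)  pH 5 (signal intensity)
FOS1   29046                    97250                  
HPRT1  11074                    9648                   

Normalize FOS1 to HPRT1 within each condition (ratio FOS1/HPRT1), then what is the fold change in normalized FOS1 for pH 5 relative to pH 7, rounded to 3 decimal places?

3.843

FOS1/HPRT1 (pH 7) = 29046 / 11074 = 2.6229
FOS1/HPRT1 (pH 5) = 97250 / 9648 = 10.08
Fold change = 10.08 / 2.6229 = 3.8430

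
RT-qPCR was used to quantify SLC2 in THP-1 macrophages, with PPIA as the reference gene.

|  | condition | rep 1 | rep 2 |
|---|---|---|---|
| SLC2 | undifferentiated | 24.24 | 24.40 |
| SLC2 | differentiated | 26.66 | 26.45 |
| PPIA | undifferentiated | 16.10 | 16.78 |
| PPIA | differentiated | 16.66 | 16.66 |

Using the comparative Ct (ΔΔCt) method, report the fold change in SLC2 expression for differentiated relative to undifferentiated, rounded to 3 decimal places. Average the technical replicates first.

0.247

Mean Ct: SLC2 undifferentiated 24.320; SLC2 differentiated 26.555; PPIA undifferentiated 16.440; PPIA differentiated 16.660
ΔCt(undifferentiated) = 24.320 − 16.440 = 7.880
ΔCt(differentiated) = 26.555 − 16.660 = 9.895
ΔΔCt = 9.895 − 7.880 = 2.015
Fold change = 2^(−2.015) = 0.2474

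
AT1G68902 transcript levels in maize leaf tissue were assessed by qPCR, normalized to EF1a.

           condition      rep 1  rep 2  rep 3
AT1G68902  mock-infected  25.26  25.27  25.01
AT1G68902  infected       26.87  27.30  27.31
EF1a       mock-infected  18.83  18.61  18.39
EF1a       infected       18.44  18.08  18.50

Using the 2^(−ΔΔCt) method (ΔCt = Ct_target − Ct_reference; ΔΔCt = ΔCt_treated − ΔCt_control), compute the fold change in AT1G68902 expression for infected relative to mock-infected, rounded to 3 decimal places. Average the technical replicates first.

0.210

Mean Ct: AT1G68902 mock-infected 25.180; AT1G68902 infected 27.160; EF1a mock-infected 18.610; EF1a infected 18.340
ΔCt(mock-infected) = 25.180 − 18.610 = 6.570
ΔCt(infected) = 27.160 − 18.340 = 8.820
ΔΔCt = 8.820 − 6.570 = 2.250
Fold change = 2^(−2.250) = 0.2102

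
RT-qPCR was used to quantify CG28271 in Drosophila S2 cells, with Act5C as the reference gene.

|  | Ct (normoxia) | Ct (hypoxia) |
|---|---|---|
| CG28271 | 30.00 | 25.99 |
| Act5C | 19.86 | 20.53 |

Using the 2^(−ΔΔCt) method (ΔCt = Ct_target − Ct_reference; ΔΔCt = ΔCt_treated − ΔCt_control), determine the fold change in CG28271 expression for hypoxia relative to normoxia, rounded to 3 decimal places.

ΔCt(normoxia) = 30.000 − 19.860 = 10.140
ΔCt(hypoxia) = 25.990 − 20.530 = 5.460
ΔΔCt = 5.460 − 10.140 = -4.680
Fold change = 2^(−(-4.680)) = 2^4.680 = 25.6342

25.634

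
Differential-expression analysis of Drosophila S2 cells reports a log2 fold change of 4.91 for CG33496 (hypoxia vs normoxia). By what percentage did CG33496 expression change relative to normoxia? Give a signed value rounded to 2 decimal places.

Fold change = 2^(4.91) = 30.0647
Percent change = (FC − 1) × 100% = (30.0647 − 1) × 100 = 2906.47%

2906.47%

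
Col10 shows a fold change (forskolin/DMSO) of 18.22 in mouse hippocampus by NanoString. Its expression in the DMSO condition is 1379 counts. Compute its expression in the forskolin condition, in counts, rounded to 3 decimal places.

forskolin expression = 1379 × 18.22 = 25125.380

25125.380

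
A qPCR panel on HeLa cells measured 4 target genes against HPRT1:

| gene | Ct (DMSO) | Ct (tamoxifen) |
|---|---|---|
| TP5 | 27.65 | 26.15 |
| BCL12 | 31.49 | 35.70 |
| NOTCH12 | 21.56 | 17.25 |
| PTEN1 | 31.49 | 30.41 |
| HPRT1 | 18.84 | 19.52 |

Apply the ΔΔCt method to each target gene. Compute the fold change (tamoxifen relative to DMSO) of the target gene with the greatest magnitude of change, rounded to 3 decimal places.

31.779

TP5: ΔΔCt = (26.15−19.52) − (27.65−18.84) = 6.63 − 8.81 = -2.18; fold change = 2^2.18 = 4.532
BCL12: ΔΔCt = (35.70−19.52) − (31.49−18.84) = 16.18 − 12.65 = 3.53; fold change = 2^-3.53 = 0.087
NOTCH12: ΔΔCt = (17.25−19.52) − (21.56−18.84) = -2.27 − 2.72 = -4.99; fold change = 2^4.99 = 31.779
PTEN1: ΔΔCt = (30.41−19.52) − (31.49−18.84) = 10.89 − 12.65 = -1.76; fold change = 2^1.76 = 3.387
NOTCH12 has the largest |ΔΔCt| = 4.99.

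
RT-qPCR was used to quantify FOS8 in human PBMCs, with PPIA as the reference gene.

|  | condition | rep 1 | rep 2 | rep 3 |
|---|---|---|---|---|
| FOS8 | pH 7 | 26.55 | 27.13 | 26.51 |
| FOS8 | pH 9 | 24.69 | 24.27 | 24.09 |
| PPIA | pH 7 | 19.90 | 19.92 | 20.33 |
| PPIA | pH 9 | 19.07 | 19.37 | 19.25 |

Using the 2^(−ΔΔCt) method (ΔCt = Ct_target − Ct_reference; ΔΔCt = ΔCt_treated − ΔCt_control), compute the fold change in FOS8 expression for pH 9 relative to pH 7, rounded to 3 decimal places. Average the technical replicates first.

Mean Ct: FOS8 pH 7 26.730; FOS8 pH 9 24.350; PPIA pH 7 20.050; PPIA pH 9 19.230
ΔCt(pH 7) = 26.730 − 20.050 = 6.680
ΔCt(pH 9) = 24.350 − 19.230 = 5.120
ΔΔCt = 5.120 − 6.680 = -1.560
Fold change = 2^(−(-1.560)) = 2^1.560 = 2.9485

2.949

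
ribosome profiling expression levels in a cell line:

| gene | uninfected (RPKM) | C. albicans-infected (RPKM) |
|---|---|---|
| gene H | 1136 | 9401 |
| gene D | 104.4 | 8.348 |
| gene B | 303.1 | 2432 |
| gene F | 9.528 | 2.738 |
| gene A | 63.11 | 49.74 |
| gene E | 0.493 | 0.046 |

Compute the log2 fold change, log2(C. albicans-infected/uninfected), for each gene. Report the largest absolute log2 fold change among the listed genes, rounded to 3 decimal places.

log2(9401/1136) = 3.049  (gene H)
log2(8.348/104.4) = -3.645  (gene D)
log2(2432/303.1) = 3.004  (gene B)
log2(2.738/9.528) = -1.799  (gene F)
log2(49.74/63.11) = -0.343  (gene A)
log2(0.046/0.493) = -3.422  (gene E)
The largest magnitude belongs to gene D.

3.645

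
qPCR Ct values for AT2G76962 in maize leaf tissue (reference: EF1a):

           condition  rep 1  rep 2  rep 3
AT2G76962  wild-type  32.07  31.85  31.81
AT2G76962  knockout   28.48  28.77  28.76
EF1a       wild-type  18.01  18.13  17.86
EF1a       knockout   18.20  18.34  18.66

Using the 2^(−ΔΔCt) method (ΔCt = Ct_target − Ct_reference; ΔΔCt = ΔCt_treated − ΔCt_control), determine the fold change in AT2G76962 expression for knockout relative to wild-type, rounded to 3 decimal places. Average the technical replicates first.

Mean Ct: AT2G76962 wild-type 31.910; AT2G76962 knockout 28.670; EF1a wild-type 18.000; EF1a knockout 18.400
ΔCt(wild-type) = 31.910 − 18.000 = 13.910
ΔCt(knockout) = 28.670 − 18.400 = 10.270
ΔΔCt = 10.270 − 13.910 = -3.640
Fold change = 2^(−(-3.640)) = 2^3.640 = 12.4666

12.467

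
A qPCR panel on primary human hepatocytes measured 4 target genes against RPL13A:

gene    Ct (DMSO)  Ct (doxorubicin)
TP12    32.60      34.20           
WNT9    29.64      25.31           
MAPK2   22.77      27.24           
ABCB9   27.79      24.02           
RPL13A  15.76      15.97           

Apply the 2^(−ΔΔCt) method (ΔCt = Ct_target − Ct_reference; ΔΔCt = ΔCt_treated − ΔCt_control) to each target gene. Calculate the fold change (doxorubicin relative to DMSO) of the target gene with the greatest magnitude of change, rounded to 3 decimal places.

23.264

TP12: ΔΔCt = (34.20−15.97) − (32.60−15.76) = 18.23 − 16.84 = 1.39; fold change = 2^-1.39 = 0.382
WNT9: ΔΔCt = (25.31−15.97) − (29.64−15.76) = 9.34 − 13.88 = -4.54; fold change = 2^4.54 = 23.264
MAPK2: ΔΔCt = (27.24−15.97) − (22.77−15.76) = 11.27 − 7.01 = 4.26; fold change = 2^-4.26 = 0.052
ABCB9: ΔΔCt = (24.02−15.97) − (27.79−15.76) = 8.05 − 12.03 = -3.98; fold change = 2^3.98 = 15.780
WNT9 has the largest |ΔΔCt| = 4.54.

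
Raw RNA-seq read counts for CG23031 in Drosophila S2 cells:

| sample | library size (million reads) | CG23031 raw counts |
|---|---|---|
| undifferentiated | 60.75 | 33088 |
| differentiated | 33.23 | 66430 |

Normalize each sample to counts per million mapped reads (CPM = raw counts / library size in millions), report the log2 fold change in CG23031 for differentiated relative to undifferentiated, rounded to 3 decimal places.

CPM(undifferentiated) = 33088 / 60.75 = 544.6584
CPM(differentiated) = 66430 / 33.23 = 1999.0972
Fold change = 1999.0972 / 544.6584 = 3.67037
log2(3.67037) = 1.8759

1.876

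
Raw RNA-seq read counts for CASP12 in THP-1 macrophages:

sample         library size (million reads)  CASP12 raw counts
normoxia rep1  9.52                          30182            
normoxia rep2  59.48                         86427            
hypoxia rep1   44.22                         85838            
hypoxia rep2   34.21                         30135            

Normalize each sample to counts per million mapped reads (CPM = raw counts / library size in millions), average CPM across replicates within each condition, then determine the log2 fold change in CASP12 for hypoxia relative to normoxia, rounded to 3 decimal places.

CPM(normoxia rep1) = 30182 / 9.52 = 3170.3782
CPM(normoxia rep2) = 86427 / 59.48 = 1453.0430
CPM(hypoxia rep1) = 85838 / 44.22 = 1941.1578
CPM(hypoxia rep2) = 30135 / 34.21 = 880.8828
mean CPM(normoxia) = 2311.7106; mean CPM(hypoxia) = 1411.0203
Fold change = 1411.0203 / 2311.7106 = 0.61038
log2(0.61038) = -0.7122

-0.712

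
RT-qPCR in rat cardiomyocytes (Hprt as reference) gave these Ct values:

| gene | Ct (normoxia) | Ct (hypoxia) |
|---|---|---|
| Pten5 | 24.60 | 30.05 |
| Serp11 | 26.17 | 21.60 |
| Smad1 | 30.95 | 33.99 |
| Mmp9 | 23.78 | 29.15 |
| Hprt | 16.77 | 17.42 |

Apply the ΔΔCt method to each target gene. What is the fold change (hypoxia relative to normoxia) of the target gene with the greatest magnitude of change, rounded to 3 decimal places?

Pten5: ΔΔCt = (30.05−17.42) − (24.60−16.77) = 12.63 − 7.83 = 4.80; fold change = 2^-4.80 = 0.036
Serp11: ΔΔCt = (21.60−17.42) − (26.17−16.77) = 4.18 − 9.40 = -5.22; fold change = 2^5.22 = 37.271
Smad1: ΔΔCt = (33.99−17.42) − (30.95−16.77) = 16.57 − 14.18 = 2.39; fold change = 2^-2.39 = 0.191
Mmp9: ΔΔCt = (29.15−17.42) − (23.78−16.77) = 11.73 − 7.01 = 4.72; fold change = 2^-4.72 = 0.038
Serp11 has the largest |ΔΔCt| = 5.22.

37.271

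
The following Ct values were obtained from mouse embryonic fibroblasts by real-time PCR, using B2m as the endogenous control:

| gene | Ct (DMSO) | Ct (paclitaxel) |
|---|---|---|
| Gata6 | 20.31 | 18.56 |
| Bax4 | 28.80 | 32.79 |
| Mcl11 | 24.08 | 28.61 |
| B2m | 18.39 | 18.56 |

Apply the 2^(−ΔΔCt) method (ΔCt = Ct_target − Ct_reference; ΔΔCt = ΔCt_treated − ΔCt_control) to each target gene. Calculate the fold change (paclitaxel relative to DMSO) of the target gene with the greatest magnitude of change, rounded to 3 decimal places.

Gata6: ΔΔCt = (18.56−18.56) − (20.31−18.39) = 0.00 − 1.92 = -1.92; fold change = 2^1.92 = 3.784
Bax4: ΔΔCt = (32.79−18.56) − (28.80−18.39) = 14.23 − 10.41 = 3.82; fold change = 2^-3.82 = 0.071
Mcl11: ΔΔCt = (28.61−18.56) − (24.08−18.39) = 10.05 − 5.69 = 4.36; fold change = 2^-4.36 = 0.049
Mcl11 has the largest |ΔΔCt| = 4.36.

0.049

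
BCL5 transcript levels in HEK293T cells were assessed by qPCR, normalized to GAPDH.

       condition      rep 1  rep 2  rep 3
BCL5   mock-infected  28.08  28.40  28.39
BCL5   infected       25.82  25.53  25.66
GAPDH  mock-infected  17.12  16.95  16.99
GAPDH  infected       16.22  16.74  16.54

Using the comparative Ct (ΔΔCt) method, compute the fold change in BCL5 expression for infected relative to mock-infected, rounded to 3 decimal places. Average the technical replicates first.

Mean Ct: BCL5 mock-infected 28.290; BCL5 infected 25.670; GAPDH mock-infected 17.020; GAPDH infected 16.500
ΔCt(mock-infected) = 28.290 − 17.020 = 11.270
ΔCt(infected) = 25.670 − 16.500 = 9.170
ΔΔCt = 9.170 − 11.270 = -2.100
Fold change = 2^(−(-2.100)) = 2^2.100 = 4.2871

4.287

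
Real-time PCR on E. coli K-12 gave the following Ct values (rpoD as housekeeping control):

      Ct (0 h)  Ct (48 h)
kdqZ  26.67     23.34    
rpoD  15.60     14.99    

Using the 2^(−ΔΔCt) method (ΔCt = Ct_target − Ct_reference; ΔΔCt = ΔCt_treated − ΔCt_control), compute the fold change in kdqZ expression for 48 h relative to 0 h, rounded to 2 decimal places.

ΔCt(0 h) = 26.670 − 15.600 = 11.070
ΔCt(48 h) = 23.340 − 14.990 = 8.350
ΔΔCt = 8.350 − 11.070 = -2.720
Fold change = 2^(−(-2.720)) = 2^2.720 = 6.589

6.59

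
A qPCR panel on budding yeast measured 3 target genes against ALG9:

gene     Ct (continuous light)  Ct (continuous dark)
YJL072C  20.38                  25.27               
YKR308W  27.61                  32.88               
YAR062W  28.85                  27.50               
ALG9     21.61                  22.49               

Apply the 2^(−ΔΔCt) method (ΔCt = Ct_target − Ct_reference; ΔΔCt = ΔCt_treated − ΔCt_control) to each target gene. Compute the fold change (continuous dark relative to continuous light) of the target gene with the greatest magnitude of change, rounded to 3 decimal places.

YJL072C: ΔΔCt = (25.27−22.49) − (20.38−21.61) = 2.78 − (-1.23) = 4.01; fold change = 2^-4.01 = 0.062
YKR308W: ΔΔCt = (32.88−22.49) − (27.61−21.61) = 10.39 − 6.00 = 4.39; fold change = 2^-4.39 = 0.048
YAR062W: ΔΔCt = (27.50−22.49) − (28.85−21.61) = 5.01 − 7.24 = -2.23; fold change = 2^2.23 = 4.691
YKR308W has the largest |ΔΔCt| = 4.39.

0.048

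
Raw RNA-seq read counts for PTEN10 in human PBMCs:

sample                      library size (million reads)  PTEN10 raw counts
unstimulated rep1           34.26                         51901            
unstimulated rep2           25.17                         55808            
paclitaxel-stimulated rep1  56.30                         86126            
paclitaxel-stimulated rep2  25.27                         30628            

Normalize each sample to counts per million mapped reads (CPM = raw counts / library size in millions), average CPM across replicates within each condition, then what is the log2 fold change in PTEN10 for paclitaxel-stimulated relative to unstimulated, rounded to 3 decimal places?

CPM(unstimulated rep1) = 51901 / 34.26 = 1514.9154
CPM(unstimulated rep2) = 55808 / 25.17 = 2217.2427
CPM(paclitaxel-stimulated rep1) = 86126 / 56.30 = 1529.7691
CPM(paclitaxel-stimulated rep2) = 30628 / 25.27 = 1212.0301
mean CPM(unstimulated) = 1866.0791; mean CPM(paclitaxel-stimulated) = 1370.8996
Fold change = 1370.8996 / 1866.0791 = 0.73464
log2(0.73464) = -0.4449

-0.445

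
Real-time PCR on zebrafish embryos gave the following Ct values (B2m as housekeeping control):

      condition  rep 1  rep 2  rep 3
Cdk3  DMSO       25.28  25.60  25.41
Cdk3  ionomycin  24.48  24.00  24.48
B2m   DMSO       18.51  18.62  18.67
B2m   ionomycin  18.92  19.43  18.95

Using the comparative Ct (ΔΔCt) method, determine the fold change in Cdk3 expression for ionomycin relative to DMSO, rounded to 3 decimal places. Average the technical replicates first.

Mean Ct: Cdk3 DMSO 25.430; Cdk3 ionomycin 24.320; B2m DMSO 18.600; B2m ionomycin 19.100
ΔCt(DMSO) = 25.430 − 18.600 = 6.830
ΔCt(ionomycin) = 24.320 − 19.100 = 5.220
ΔΔCt = 5.220 − 6.830 = -1.610
Fold change = 2^(−(-1.610)) = 2^1.610 = 3.0525

3.053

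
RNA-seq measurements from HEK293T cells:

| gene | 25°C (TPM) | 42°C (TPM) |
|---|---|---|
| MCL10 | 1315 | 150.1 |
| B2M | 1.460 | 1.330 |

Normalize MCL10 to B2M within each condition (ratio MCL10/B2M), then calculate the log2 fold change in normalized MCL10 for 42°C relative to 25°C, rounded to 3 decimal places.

-2.997

MCL10/B2M (25°C) = 1315 / 1.460 = 900.68
MCL10/B2M (42°C) = 150.1 / 1.330 = 112.86
Fold change = 112.86 / 900.68 = 0.1253
log2(0.1253) = -2.9965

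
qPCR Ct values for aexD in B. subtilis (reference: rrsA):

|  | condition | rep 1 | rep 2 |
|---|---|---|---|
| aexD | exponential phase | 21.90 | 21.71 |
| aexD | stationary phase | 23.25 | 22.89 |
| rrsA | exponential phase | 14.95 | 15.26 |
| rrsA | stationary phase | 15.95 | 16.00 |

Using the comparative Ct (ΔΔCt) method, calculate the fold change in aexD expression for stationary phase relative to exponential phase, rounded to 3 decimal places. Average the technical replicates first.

0.760

Mean Ct: aexD exponential phase 21.805; aexD stationary phase 23.070; rrsA exponential phase 15.105; rrsA stationary phase 15.975
ΔCt(exponential phase) = 21.805 − 15.105 = 6.700
ΔCt(stationary phase) = 23.070 − 15.975 = 7.095
ΔΔCt = 7.095 − 6.700 = 0.395
Fold change = 2^(−0.395) = 0.7605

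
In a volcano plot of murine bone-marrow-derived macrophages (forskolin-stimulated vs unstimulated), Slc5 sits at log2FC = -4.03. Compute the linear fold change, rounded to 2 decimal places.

Fold change = 2^(-4.03) = 0.061

0.06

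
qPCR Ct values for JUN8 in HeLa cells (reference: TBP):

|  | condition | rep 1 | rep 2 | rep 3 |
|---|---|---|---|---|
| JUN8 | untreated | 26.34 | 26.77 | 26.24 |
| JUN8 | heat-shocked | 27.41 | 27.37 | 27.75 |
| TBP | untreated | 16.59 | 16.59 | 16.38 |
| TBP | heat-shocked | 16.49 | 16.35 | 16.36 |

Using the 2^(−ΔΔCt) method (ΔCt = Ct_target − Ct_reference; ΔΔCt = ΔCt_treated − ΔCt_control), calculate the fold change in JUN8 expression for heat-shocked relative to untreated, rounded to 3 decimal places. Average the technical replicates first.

Mean Ct: JUN8 untreated 26.450; JUN8 heat-shocked 27.510; TBP untreated 16.520; TBP heat-shocked 16.400
ΔCt(untreated) = 26.450 − 16.520 = 9.930
ΔCt(heat-shocked) = 27.510 − 16.400 = 11.110
ΔΔCt = 11.110 − 9.930 = 1.180
Fold change = 2^(−1.180) = 0.4414

0.441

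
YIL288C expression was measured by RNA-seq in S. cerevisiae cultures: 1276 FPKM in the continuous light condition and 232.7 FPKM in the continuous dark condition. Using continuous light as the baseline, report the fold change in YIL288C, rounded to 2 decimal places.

0.18

Fold change = 232.7 / 1276 = 0.182
YIL288C is downregulated.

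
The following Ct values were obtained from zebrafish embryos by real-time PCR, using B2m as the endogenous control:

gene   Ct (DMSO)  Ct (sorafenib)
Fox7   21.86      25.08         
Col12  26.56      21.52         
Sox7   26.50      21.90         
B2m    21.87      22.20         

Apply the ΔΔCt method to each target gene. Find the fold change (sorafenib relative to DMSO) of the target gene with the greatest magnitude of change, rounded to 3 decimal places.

41.355

Fox7: ΔΔCt = (25.08−22.20) − (21.86−21.87) = 2.88 − (-0.01) = 2.89; fold change = 2^-2.89 = 0.135
Col12: ΔΔCt = (21.52−22.20) − (26.56−21.87) = -0.68 − 4.69 = -5.37; fold change = 2^5.37 = 41.355
Sox7: ΔΔCt = (21.90−22.20) − (26.50−21.87) = -0.30 − 4.63 = -4.93; fold change = 2^4.93 = 30.484
Col12 has the largest |ΔΔCt| = 5.37.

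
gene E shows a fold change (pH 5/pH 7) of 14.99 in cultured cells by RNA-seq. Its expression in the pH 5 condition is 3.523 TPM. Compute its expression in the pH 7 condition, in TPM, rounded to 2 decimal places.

pH 7 expression = 3.523 / 14.99 = 0.24

0.24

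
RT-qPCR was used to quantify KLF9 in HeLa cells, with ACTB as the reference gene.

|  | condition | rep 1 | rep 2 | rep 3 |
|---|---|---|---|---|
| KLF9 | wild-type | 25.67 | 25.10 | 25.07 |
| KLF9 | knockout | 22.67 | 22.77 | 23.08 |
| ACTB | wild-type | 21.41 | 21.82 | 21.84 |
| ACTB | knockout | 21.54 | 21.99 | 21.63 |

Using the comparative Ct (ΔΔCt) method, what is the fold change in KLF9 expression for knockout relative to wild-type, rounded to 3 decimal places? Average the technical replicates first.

5.540

Mean Ct: KLF9 wild-type 25.280; KLF9 knockout 22.840; ACTB wild-type 21.690; ACTB knockout 21.720
ΔCt(wild-type) = 25.280 − 21.690 = 3.590
ΔCt(knockout) = 22.840 − 21.720 = 1.120
ΔΔCt = 1.120 − 3.590 = -2.470
Fold change = 2^(−(-2.470)) = 2^2.470 = 5.5404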